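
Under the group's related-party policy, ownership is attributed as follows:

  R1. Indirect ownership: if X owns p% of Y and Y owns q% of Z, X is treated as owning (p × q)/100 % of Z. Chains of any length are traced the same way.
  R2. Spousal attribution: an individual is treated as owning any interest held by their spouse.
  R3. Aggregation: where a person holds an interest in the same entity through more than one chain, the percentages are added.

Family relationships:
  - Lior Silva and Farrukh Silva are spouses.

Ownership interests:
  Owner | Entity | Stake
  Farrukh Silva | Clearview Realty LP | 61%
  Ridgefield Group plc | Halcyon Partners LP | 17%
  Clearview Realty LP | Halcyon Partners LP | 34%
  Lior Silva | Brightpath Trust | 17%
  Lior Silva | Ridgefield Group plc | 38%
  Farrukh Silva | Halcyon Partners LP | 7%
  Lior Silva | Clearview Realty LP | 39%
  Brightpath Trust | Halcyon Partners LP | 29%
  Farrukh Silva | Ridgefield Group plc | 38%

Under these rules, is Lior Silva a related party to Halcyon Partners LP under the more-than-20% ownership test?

By spousal attribution (R2), Lior Silva is treated as also owning Farrukh Silva's interest in Clearview Realty LP, giving 39% + 61% = 100%.
By spousal attribution (R2), Lior Silva is treated as also owning Farrukh Silva's interest in Ridgefield Group plc, giving 38% + 38% = 76%.
By spousal attribution (R2), Lior Silva is treated as owning Farrukh Silva's 7% interest in Halcyon Partners LP.
Chain via Clearview Realty LP (R1): 100% × 34% = 34% of Halcyon Partners LP.
Chain via Ridgefield Group plc (R1): 76% × 17% = 12.92% of Halcyon Partners LP.
Chain via Brightpath Trust (R1): 17% × 29% = 4.93% of Halcyon Partners LP.
Direct interest in Halcyon Partners LP: 7%.
Aggregating (R3): 34% + 12.92% + 4.93% + 7% = 58.85%.
58.85% exceeds the 20% threshold, so Lior is a related party to Halcyon Partners LP.

Yes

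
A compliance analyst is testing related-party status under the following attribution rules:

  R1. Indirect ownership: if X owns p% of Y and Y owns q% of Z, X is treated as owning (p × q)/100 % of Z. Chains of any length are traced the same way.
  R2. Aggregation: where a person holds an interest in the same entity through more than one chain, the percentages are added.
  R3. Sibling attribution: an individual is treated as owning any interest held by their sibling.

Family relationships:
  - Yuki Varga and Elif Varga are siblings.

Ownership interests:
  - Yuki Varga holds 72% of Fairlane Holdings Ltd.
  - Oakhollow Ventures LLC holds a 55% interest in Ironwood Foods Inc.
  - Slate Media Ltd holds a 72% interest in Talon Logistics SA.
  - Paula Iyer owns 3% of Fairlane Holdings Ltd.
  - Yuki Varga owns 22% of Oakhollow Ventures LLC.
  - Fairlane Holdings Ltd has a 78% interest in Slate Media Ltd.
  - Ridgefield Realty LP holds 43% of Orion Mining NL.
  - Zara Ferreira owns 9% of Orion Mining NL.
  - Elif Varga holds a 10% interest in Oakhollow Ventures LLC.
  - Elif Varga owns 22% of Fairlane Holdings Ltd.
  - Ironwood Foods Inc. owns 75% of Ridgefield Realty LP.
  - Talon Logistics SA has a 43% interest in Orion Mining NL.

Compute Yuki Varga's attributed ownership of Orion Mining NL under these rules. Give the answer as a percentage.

28.375872%

By sibling attribution (R3), Yuki Varga is treated as also owning Elif Varga's interest in Fairlane Holdings Ltd, giving 72% + 22% = 94%.
By sibling attribution (R3), Yuki Varga is treated as also owning Elif Varga's interest in Oakhollow Ventures LLC, giving 22% + 10% = 32%.
Chain via Fairlane Holdings Ltd → Slate Media Ltd → Talon Logistics SA (R1): 94% × 78% × 72% × 43% = 22.699872% of Orion Mining NL.
Chain via Oakhollow Ventures LLC → Ironwood Foods Inc. → Ridgefield Realty LP (R1): 32% × 55% × 75% × 43% = 5.676% of Orion Mining NL.
Aggregating (R2): 22.699872% + 5.676% = 28.375872%.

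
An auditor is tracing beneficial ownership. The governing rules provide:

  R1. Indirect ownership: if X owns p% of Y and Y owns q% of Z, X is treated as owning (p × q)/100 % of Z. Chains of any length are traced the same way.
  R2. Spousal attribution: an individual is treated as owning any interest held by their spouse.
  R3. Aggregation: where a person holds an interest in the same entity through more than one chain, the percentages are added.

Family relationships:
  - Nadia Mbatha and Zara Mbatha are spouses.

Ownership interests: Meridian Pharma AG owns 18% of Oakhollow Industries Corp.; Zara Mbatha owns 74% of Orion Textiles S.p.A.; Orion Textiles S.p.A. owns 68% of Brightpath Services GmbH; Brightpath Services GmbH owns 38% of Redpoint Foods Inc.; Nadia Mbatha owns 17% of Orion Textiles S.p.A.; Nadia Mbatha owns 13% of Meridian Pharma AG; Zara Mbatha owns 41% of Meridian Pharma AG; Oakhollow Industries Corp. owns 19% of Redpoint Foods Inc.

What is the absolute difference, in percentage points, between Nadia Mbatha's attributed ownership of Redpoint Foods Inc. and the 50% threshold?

24.6388

By spousal attribution (R2), Nadia Mbatha is treated as also owning Zara Mbatha's interest in Orion Textiles S.p.A, giving 17% + 74% = 91%.
By spousal attribution (R2), Nadia Mbatha is treated as also owning Zara Mbatha's interest in Meridian Pharma AG, giving 13% + 41% = 54%.
Chain via Orion Textiles S.p.A. → Brightpath Services GmbH (R1): 91% × 68% × 38% = 23.5144% of Redpoint Foods Inc.
Chain via Meridian Pharma AG → Oakhollow Industries Corp. (R1): 54% × 18% × 19% = 1.8468% of Redpoint Foods Inc.
Aggregating (R3): 23.5144% + 1.8468% = 25.3612%.
25.3612% falls short of the 50% threshold by 24.6388 percentage points.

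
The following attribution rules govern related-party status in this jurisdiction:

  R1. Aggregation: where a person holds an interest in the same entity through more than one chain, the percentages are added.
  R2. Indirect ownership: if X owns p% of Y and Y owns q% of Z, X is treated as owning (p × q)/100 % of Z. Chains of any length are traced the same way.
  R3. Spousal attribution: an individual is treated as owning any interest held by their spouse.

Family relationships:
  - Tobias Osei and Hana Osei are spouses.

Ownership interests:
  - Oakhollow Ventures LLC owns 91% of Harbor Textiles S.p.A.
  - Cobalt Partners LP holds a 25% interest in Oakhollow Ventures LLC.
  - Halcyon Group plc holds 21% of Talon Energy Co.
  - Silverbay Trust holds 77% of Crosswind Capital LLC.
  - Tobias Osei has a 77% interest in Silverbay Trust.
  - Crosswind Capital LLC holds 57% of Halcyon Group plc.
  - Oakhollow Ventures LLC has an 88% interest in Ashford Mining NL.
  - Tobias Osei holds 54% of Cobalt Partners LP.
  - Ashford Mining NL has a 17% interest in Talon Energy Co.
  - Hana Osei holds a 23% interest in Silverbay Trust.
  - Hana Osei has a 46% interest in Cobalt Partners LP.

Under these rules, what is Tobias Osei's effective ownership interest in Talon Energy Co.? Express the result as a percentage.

By spousal attribution (R3), Tobias Osei is treated as also owning Hana Osei's interest in Cobalt Partners LP, giving 54% + 46% = 100%.
By spousal attribution (R3), Tobias Osei is treated as also owning Hana Osei's interest in Silverbay Trust, giving 77% + 23% = 100%.
Chain via Cobalt Partners LP → Oakhollow Ventures LLC → Ashford Mining NL (R2): 100% × 25% × 88% × 17% = 3.74% of Talon Energy Co.
Chain via Silverbay Trust → Crosswind Capital LLC → Halcyon Group plc (R2): 100% × 77% × 57% × 21% = 9.2169% of Talon Energy Co.
Aggregating (R1): 3.74% + 9.2169% = 12.9569%.

12.9569%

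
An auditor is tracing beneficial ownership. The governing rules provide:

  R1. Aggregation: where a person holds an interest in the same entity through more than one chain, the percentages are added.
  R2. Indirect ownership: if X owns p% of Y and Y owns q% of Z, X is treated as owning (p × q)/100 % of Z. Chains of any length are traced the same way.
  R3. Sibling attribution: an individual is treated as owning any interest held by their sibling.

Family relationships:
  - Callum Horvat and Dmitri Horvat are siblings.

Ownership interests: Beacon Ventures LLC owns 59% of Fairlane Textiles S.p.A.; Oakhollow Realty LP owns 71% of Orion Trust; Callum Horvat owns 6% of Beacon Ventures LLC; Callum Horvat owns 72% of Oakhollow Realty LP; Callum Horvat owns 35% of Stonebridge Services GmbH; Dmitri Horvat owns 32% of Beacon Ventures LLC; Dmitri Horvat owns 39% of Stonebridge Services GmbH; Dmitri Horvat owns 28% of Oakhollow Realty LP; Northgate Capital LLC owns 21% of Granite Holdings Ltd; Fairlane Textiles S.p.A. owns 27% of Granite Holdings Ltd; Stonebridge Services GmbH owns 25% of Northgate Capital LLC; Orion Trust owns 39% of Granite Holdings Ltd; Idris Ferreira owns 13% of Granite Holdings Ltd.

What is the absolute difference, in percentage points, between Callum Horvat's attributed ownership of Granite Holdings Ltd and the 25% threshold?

12.6284

By sibling attribution (R3), Callum Horvat is treated as also owning Dmitri Horvat's interest in Oakhollow Realty LP, giving 72% + 28% = 100%.
By sibling attribution (R3), Callum Horvat is treated as also owning Dmitri Horvat's interest in Beacon Ventures LLC, giving 6% + 32% = 38%.
By sibling attribution (R3), Callum Horvat is treated as also owning Dmitri Horvat's interest in Stonebridge Services GmbH, giving 35% + 39% = 74%.
Chain via Oakhollow Realty LP → Orion Trust (R2): 100% × 71% × 39% = 27.69% of Granite Holdings Ltd.
Chain via Beacon Ventures LLC → Fairlane Textiles S.p.A. (R2): 38% × 59% × 27% = 6.0534% of Granite Holdings Ltd.
Chain via Stonebridge Services GmbH → Northgate Capital LLC (R2): 74% × 25% × 21% = 3.885% of Granite Holdings Ltd.
Aggregating (R1): 27.69% + 6.0534% + 3.885% = 37.6284%.
37.6284% exceeds the 25% threshold by 12.6284 percentage points.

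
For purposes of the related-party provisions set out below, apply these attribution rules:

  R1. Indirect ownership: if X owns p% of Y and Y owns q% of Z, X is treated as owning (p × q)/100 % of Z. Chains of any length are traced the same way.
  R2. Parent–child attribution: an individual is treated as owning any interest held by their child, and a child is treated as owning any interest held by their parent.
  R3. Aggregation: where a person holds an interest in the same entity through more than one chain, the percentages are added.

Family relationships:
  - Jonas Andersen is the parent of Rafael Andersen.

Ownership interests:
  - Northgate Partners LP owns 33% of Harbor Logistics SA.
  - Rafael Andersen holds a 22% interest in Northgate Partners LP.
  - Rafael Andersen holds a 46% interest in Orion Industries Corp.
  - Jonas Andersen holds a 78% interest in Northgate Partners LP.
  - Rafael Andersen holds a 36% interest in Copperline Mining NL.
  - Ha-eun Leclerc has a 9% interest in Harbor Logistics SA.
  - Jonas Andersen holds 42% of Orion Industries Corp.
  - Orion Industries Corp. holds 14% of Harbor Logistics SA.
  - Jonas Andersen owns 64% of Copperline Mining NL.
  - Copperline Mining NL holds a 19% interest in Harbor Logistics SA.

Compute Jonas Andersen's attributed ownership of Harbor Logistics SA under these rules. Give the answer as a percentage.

64.32%

By parent–child attribution (R2), Jonas Andersen is treated as also owning Rafael Andersen's interest in Copperline Mining NL, giving 64% + 36% = 100%.
By parent–child attribution (R2), Jonas Andersen is treated as also owning Rafael Andersen's interest in Northgate Partners LP, giving 78% + 22% = 100%.
By parent–child attribution (R2), Jonas Andersen is treated as also owning Rafael Andersen's interest in Orion Industries Corp, giving 42% + 46% = 88%.
Chain via Copperline Mining NL (R1): 100% × 19% = 19% of Harbor Logistics SA.
Chain via Northgate Partners LP (R1): 100% × 33% = 33% of Harbor Logistics SA.
Chain via Orion Industries Corp. (R1): 88% × 14% = 12.32% of Harbor Logistics SA.
Aggregating (R3): 19% + 33% + 12.32% = 64.32%.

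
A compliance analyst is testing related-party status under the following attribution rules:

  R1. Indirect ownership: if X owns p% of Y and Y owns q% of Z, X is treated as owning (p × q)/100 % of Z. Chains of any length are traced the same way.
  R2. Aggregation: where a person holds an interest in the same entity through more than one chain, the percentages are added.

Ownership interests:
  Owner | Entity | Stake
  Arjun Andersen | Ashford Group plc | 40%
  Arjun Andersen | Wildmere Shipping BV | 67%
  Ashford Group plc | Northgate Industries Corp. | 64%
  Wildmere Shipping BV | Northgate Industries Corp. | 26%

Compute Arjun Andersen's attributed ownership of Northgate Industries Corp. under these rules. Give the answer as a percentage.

Chain via Wildmere Shipping BV (R1): 67% × 26% = 17.42% of Northgate Industries Corp.
Chain via Ashford Group plc (R1): 40% × 64% = 25.6% of Northgate Industries Corp.
Aggregating (R2): 17.42% + 25.6% = 43.02%.

43.02%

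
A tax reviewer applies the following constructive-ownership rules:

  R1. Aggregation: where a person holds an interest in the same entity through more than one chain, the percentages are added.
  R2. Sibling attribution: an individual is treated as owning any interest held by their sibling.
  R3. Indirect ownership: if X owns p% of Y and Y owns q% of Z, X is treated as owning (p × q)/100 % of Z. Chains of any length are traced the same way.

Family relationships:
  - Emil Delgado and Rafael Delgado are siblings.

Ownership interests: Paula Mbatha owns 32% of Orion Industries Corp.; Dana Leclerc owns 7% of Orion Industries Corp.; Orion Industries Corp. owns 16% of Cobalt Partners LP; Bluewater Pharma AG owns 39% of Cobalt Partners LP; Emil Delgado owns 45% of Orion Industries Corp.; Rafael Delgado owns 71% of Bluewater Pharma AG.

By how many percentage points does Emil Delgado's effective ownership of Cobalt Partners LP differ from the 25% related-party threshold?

By sibling attribution (R2), Emil Delgado is treated as owning Rafael Delgado's 71% interest in Bluewater Pharma AG.
Chain via Orion Industries Corp. (R3): 45% × 16% = 7.2% of Cobalt Partners LP.
Chain via Bluewater Pharma AG (R3): 71% × 39% = 27.69% of Cobalt Partners LP.
Aggregating (R1): 7.2% + 27.69% = 34.89%.
34.89% exceeds the 25% threshold by 9.89 percentage points.

9.89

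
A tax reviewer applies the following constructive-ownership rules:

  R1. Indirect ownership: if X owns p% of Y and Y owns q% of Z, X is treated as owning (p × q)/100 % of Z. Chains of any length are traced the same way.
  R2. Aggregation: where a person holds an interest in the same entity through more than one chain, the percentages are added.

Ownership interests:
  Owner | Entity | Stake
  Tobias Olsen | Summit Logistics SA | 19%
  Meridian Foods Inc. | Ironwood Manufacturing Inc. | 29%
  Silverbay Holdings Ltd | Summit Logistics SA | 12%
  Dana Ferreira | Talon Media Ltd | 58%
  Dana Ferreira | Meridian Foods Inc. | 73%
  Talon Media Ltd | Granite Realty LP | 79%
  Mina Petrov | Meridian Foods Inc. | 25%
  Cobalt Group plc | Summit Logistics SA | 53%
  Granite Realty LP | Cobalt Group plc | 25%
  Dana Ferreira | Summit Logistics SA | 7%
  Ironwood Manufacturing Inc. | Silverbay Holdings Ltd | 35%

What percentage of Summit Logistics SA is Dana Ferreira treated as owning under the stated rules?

Chain via Talon Media Ltd → Granite Realty LP → Cobalt Group plc (R1): 58% × 79% × 25% × 53% = 6.07115% of Summit Logistics SA.
Chain via Meridian Foods Inc. → Ironwood Manufacturing Inc. → Silverbay Holdings Ltd (R1): 73% × 29% × 35% × 12% = 0.88914% of Summit Logistics SA.
Direct interest in Summit Logistics SA: 7%.
Aggregating (R2): 6.07115% + 0.88914% + 7% = 13.96029%.

13.96029%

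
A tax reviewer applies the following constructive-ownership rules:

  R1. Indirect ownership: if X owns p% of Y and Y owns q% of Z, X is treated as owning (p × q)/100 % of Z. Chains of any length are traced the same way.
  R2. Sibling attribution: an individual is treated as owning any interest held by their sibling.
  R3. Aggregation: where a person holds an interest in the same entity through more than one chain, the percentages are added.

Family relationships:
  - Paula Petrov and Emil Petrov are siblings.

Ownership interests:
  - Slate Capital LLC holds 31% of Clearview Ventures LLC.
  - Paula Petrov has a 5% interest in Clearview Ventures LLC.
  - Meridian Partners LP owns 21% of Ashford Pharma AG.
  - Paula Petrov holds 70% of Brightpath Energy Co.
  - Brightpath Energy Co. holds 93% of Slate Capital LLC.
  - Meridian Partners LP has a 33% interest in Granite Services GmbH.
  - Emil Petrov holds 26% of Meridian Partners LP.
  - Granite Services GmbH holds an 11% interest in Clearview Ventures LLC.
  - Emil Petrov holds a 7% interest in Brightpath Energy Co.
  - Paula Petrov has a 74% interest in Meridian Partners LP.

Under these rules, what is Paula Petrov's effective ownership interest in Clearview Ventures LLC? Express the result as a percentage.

30.8291%

By sibling attribution (R2), Paula Petrov is treated as also owning Emil Petrov's interest in Brightpath Energy Co, giving 70% + 7% = 77%.
By sibling attribution (R2), Paula Petrov is treated as also owning Emil Petrov's interest in Meridian Partners LP, giving 74% + 26% = 100%.
Chain via Brightpath Energy Co. → Slate Capital LLC (R1): 77% × 93% × 31% = 22.1991% of Clearview Ventures LLC.
Chain via Meridian Partners LP → Granite Services GmbH (R1): 100% × 33% × 11% = 3.63% of Clearview Ventures LLC.
Direct interest in Clearview Ventures LLC: 5%.
Aggregating (R3): 22.1991% + 3.63% + 5% = 30.8291%.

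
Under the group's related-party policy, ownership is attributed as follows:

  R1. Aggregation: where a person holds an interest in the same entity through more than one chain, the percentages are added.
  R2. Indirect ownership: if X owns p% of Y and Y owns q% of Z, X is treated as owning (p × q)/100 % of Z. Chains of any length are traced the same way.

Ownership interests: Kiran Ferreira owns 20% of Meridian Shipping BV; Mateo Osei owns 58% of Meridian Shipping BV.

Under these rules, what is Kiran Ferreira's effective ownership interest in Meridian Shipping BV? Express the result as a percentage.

Direct interest in Meridian Shipping BV: 20%.

20%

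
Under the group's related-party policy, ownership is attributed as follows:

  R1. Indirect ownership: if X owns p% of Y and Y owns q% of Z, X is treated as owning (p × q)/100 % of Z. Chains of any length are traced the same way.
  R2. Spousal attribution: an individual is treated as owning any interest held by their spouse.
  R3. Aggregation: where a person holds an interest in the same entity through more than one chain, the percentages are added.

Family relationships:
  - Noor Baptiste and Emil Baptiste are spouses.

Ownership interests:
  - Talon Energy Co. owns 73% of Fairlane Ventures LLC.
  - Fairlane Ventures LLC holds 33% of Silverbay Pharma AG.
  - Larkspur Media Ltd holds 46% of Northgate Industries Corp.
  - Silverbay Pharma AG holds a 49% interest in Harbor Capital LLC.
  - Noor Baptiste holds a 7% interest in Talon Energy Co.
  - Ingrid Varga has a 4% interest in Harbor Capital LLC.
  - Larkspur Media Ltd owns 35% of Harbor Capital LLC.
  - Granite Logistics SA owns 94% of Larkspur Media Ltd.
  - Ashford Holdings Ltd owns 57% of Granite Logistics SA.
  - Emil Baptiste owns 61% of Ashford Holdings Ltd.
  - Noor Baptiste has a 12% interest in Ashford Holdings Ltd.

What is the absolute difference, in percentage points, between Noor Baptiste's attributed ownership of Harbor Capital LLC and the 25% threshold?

10.484023

By spousal attribution (R2), Noor Baptiste is treated as also owning Emil Baptiste's interest in Ashford Holdings Ltd, giving 12% + 61% = 73%.
Chain via Ashford Holdings Ltd → Granite Logistics SA → Larkspur Media Ltd (R1): 73% × 57% × 94% × 35% = 13.68969% of Harbor Capital LLC.
Chain via Talon Energy Co. → Fairlane Ventures LLC → Silverbay Pharma AG (R1): 7% × 73% × 33% × 49% = 0.826287% of Harbor Capital LLC.
Aggregating (R3): 13.68969% + 0.826287% = 14.515977%.
14.515977% falls short of the 25% threshold by 10.484023 percentage points.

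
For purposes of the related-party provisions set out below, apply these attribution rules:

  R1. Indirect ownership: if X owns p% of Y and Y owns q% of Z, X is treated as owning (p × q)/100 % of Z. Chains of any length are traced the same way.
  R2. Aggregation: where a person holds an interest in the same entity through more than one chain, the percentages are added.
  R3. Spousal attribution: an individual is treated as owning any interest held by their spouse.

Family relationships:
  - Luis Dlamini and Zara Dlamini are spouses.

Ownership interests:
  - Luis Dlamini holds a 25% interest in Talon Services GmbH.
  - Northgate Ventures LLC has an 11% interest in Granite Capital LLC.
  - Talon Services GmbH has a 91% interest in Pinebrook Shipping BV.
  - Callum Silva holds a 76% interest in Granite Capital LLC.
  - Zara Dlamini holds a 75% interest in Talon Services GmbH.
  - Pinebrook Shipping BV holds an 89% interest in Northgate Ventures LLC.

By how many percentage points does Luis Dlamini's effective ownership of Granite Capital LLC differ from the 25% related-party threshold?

By spousal attribution (R3), Luis Dlamini is treated as also owning Zara Dlamini's interest in Talon Services GmbH, giving 25% + 75% = 100%.
Chain via Talon Services GmbH → Pinebrook Shipping BV → Northgate Ventures LLC (R1): 100% × 91% × 89% × 11% = 8.9089% of Granite Capital LLC.
8.9089% falls short of the 25% threshold by 16.0911 percentage points.

16.0911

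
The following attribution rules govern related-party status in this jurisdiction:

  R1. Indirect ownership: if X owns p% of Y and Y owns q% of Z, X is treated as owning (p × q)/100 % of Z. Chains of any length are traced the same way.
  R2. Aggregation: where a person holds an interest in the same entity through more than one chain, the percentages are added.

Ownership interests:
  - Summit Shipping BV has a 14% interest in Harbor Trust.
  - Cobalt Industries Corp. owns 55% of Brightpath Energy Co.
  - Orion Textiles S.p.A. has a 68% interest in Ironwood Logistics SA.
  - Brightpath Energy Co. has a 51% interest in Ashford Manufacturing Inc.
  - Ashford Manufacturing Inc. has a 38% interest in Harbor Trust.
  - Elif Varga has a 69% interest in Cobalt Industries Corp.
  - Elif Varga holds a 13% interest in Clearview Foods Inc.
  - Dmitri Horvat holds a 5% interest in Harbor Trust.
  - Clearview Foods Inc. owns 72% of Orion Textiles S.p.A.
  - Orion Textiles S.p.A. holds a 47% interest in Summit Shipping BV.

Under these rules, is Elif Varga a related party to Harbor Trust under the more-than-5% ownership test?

Yes

Chain via Cobalt Industries Corp. → Brightpath Energy Co. → Ashford Manufacturing Inc. (R1): 69% × 55% × 51% × 38% = 7.35471% of Harbor Trust.
Chain via Clearview Foods Inc. → Orion Textiles S.p.A. → Summit Shipping BV (R1): 13% × 72% × 47% × 14% = 0.615888% of Harbor Trust.
Aggregating (R2): 7.35471% + 0.615888% = 7.970598%.
7.970598% exceeds the 5% threshold, so Elif is a related party to Harbor Trust.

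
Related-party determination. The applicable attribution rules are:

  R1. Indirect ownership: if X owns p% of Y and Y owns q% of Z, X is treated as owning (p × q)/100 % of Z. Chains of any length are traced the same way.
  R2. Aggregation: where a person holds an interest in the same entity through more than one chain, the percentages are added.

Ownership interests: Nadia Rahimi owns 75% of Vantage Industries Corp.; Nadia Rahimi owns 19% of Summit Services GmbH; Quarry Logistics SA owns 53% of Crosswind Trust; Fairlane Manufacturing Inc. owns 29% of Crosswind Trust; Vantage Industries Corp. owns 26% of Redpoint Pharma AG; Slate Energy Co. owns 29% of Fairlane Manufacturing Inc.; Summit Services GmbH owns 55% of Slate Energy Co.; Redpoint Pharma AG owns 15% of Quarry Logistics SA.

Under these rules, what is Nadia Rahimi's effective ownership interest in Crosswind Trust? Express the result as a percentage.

2.429095%

Chain via Summit Services GmbH → Slate Energy Co. → Fairlane Manufacturing Inc. (R1): 19% × 55% × 29% × 29% = 0.878845% of Crosswind Trust.
Chain via Vantage Industries Corp. → Redpoint Pharma AG → Quarry Logistics SA (R1): 75% × 26% × 15% × 53% = 1.55025% of Crosswind Trust.
Aggregating (R2): 0.878845% + 1.55025% = 2.429095%.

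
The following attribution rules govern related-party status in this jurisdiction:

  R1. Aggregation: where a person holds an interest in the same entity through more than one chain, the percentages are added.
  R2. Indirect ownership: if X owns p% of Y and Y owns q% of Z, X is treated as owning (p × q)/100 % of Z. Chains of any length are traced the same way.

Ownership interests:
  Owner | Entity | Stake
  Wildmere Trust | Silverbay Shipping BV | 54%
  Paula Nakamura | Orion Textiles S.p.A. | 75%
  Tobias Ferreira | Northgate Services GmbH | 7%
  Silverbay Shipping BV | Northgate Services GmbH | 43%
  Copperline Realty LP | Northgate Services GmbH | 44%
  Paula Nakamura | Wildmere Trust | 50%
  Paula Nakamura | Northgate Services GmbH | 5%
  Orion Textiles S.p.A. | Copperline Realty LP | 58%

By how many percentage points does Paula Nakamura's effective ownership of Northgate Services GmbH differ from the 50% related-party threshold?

Chain via Orion Textiles S.p.A. → Copperline Realty LP (R2): 75% × 58% × 44% = 19.14% of Northgate Services GmbH.
Chain via Wildmere Trust → Silverbay Shipping BV (R2): 50% × 54% × 43% = 11.61% of Northgate Services GmbH.
Direct interest in Northgate Services GmbH: 5%.
Aggregating (R1): 19.14% + 11.61% + 5% = 35.75%.
35.75% falls short of the 50% threshold by 14.25 percentage points.

14.25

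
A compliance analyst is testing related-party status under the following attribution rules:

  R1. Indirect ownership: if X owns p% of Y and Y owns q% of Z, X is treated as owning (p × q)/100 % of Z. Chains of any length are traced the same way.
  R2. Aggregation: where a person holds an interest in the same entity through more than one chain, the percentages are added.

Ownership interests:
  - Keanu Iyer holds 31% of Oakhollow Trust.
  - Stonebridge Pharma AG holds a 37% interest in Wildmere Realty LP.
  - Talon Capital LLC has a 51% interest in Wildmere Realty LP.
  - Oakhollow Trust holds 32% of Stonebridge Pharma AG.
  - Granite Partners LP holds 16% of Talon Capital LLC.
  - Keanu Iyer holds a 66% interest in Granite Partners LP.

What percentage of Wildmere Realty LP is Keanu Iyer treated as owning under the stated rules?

Chain via Granite Partners LP → Talon Capital LLC (R1): 66% × 16% × 51% = 5.3856% of Wildmere Realty LP.
Chain via Oakhollow Trust → Stonebridge Pharma AG (R1): 31% × 32% × 37% = 3.6704% of Wildmere Realty LP.
Aggregating (R2): 5.3856% + 3.6704% = 9.056%.

9.056%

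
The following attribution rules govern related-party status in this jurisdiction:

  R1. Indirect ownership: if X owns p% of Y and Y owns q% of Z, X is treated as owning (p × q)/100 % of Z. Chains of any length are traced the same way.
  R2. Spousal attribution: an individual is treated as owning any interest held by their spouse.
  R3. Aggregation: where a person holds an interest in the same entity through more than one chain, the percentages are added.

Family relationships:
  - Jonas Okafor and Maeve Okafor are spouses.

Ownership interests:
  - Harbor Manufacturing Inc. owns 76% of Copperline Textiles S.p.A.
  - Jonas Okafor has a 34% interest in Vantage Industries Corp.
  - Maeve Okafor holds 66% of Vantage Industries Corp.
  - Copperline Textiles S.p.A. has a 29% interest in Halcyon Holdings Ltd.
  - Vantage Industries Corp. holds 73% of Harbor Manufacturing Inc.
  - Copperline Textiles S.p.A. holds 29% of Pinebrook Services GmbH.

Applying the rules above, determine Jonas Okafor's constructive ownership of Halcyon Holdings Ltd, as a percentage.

16.0892%

By spousal attribution (R2), Jonas Okafor is treated as also owning Maeve Okafor's interest in Vantage Industries Corp, giving 34% + 66% = 100%.
Chain via Vantage Industries Corp. → Harbor Manufacturing Inc. → Copperline Textiles S.p.A. (R1): 100% × 73% × 76% × 29% = 16.0892% of Halcyon Holdings Ltd.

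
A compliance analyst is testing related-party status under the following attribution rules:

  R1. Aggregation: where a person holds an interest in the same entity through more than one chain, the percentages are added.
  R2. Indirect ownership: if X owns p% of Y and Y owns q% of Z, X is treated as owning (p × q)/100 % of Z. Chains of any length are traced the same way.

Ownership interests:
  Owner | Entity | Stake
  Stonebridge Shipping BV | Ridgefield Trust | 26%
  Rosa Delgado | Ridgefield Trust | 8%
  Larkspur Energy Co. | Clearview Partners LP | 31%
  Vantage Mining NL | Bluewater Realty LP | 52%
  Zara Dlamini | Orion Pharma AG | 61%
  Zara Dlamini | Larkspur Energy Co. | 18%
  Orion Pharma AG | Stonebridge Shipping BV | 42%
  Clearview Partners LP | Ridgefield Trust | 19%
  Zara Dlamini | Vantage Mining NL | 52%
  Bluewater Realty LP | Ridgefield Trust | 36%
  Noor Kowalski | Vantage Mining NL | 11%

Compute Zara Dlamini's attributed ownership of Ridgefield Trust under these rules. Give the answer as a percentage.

17.4558%

Chain via Vantage Mining NL → Bluewater Realty LP (R2): 52% × 52% × 36% = 9.7344% of Ridgefield Trust.
Chain via Larkspur Energy Co. → Clearview Partners LP (R2): 18% × 31% × 19% = 1.0602% of Ridgefield Trust.
Chain via Orion Pharma AG → Stonebridge Shipping BV (R2): 61% × 42% × 26% = 6.6612% of Ridgefield Trust.
Aggregating (R1): 9.7344% + 1.0602% + 6.6612% = 17.4558%.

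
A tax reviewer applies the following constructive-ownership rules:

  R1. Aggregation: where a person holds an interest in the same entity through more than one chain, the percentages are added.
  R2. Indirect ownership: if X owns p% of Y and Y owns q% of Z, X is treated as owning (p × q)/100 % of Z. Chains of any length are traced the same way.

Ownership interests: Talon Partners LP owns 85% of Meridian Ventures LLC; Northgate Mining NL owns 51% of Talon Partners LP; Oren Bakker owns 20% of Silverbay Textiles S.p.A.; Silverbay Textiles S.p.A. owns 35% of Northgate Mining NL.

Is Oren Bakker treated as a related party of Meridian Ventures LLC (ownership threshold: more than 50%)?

No

Chain via Silverbay Textiles S.p.A. → Northgate Mining NL → Talon Partners LP (R2): 20% × 35% × 51% × 85% = 3.0345% of Meridian Ventures LLC.
3.0345% does not exceed the 50% threshold, so Oren is not a related party to Meridian Ventures LLC.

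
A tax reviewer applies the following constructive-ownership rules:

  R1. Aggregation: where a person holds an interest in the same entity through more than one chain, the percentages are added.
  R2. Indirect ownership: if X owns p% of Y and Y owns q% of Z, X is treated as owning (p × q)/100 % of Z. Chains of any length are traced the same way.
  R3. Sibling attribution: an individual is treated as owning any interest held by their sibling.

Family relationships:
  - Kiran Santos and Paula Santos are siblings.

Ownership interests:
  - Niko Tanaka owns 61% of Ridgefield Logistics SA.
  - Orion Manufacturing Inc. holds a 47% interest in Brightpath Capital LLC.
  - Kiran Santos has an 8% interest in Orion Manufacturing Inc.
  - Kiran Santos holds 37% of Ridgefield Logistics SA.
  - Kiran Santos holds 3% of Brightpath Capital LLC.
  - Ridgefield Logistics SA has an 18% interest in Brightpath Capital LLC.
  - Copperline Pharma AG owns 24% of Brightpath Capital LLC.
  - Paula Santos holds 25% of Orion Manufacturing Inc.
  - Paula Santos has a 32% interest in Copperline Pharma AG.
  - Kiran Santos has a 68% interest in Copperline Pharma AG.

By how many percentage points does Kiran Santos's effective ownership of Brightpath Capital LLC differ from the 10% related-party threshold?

By sibling attribution (R3), Kiran Santos is treated as also owning Paula Santos's interest in Orion Manufacturing Inc, giving 8% + 25% = 33%.
By sibling attribution (R3), Kiran Santos is treated as also owning Paula Santos's interest in Copperline Pharma AG, giving 68% + 32% = 100%.
Chain via Orion Manufacturing Inc. (R2): 33% × 47% = 15.51% of Brightpath Capital LLC.
Chain via Ridgefield Logistics SA (R2): 37% × 18% = 6.66% of Brightpath Capital LLC.
Chain via Copperline Pharma AG (R2): 100% × 24% = 24% of Brightpath Capital LLC.
Direct interest in Brightpath Capital LLC: 3%.
Aggregating (R1): 15.51% + 6.66% + 24% + 3% = 49.17%.
49.17% exceeds the 10% threshold by 39.17 percentage points.

39.17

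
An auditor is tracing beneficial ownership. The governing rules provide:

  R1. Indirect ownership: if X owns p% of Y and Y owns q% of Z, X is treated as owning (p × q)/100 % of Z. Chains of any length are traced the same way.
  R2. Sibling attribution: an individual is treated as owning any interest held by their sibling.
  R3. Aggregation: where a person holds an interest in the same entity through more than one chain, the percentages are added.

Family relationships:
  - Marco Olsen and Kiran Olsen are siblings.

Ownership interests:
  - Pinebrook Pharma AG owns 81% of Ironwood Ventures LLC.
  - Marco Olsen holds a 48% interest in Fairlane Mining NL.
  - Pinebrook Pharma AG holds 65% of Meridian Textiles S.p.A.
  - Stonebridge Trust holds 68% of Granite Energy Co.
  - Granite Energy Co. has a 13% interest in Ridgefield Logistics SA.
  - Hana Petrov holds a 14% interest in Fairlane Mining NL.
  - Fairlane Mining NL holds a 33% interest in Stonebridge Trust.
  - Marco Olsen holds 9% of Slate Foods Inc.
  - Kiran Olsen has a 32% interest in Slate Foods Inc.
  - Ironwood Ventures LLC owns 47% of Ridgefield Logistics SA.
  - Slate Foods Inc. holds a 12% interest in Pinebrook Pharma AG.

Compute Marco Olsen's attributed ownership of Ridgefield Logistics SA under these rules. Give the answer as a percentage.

By sibling attribution (R2), Marco Olsen is treated as also owning Kiran Olsen's interest in Slate Foods Inc, giving 9% + 32% = 41%.
Chain via Fairlane Mining NL → Stonebridge Trust → Granite Energy Co. (R1): 48% × 33% × 68% × 13% = 1.400256% of Ridgefield Logistics SA.
Chain via Slate Foods Inc. → Pinebrook Pharma AG → Ironwood Ventures LLC (R1): 41% × 12% × 81% × 47% = 1.873044% of Ridgefield Logistics SA.
Aggregating (R3): 1.400256% + 1.873044% = 3.2733%.

3.2733%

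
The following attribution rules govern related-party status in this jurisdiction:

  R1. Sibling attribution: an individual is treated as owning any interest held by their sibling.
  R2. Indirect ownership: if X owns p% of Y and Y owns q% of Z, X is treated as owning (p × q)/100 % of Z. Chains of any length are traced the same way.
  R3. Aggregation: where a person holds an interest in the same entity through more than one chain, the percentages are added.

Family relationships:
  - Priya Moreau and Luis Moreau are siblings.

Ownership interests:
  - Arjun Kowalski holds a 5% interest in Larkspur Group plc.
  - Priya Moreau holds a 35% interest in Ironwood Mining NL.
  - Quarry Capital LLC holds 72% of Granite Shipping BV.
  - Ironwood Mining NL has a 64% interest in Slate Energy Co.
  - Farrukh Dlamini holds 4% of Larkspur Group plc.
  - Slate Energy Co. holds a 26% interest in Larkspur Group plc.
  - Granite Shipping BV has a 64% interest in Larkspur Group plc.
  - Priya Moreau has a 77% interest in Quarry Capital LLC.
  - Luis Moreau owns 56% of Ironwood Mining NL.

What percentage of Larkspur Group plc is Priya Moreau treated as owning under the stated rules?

By sibling attribution (R1), Priya Moreau is treated as also owning Luis Moreau's interest in Ironwood Mining NL, giving 35% + 56% = 91%.
Chain via Quarry Capital LLC → Granite Shipping BV (R2): 77% × 72% × 64% = 35.4816% of Larkspur Group plc.
Chain via Ironwood Mining NL → Slate Energy Co. (R2): 91% × 64% × 26% = 15.1424% of Larkspur Group plc.
Aggregating (R3): 35.4816% + 15.1424% = 50.624%.

50.624%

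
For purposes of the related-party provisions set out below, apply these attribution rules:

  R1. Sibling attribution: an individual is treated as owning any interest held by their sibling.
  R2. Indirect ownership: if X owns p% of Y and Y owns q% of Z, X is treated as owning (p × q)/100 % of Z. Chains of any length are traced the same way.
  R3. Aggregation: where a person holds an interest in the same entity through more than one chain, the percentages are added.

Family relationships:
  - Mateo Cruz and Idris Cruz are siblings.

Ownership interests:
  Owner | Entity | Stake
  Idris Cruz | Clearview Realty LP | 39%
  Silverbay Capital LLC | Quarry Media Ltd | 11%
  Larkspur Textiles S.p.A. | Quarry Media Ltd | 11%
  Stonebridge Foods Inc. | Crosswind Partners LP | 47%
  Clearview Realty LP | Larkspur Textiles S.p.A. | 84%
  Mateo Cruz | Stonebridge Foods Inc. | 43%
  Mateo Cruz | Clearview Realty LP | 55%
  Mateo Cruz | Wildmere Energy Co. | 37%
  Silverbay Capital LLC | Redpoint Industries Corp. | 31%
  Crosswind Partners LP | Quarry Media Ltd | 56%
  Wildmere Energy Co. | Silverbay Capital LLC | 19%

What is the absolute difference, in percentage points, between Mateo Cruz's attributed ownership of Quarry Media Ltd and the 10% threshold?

10.7765

By sibling attribution (R1), Mateo Cruz is treated as also owning Idris Cruz's interest in Clearview Realty LP, giving 55% + 39% = 94%.
Chain via Stonebridge Foods Inc. → Crosswind Partners LP (R2): 43% × 47% × 56% = 11.3176% of Quarry Media Ltd.
Chain via Clearview Realty LP → Larkspur Textiles S.p.A. (R2): 94% × 84% × 11% = 8.6856% of Quarry Media Ltd.
Chain via Wildmere Energy Co. → Silverbay Capital LLC (R2): 37% × 19% × 11% = 0.7733% of Quarry Media Ltd.
Aggregating (R3): 11.3176% + 8.6856% + 0.7733% = 20.7765%.
20.7765% exceeds the 10% threshold by 10.7765 percentage points.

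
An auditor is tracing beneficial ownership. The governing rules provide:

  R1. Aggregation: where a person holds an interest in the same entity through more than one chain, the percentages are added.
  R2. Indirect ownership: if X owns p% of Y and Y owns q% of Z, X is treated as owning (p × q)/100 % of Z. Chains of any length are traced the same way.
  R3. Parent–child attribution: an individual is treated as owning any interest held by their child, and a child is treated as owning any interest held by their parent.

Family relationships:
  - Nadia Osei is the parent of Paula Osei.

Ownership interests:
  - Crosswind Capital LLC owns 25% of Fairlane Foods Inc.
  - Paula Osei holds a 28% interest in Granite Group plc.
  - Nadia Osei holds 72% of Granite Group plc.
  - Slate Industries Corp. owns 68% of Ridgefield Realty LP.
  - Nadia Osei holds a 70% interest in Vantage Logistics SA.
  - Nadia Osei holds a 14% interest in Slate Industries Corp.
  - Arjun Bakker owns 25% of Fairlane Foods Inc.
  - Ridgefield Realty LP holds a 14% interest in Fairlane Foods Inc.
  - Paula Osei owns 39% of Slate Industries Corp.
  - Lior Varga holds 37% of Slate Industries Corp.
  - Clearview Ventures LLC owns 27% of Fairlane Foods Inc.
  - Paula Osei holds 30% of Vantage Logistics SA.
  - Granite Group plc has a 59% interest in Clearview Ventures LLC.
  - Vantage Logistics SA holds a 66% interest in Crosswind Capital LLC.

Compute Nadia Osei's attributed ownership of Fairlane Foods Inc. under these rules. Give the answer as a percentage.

37.4756%

By parent–child attribution (R3), Nadia Osei is treated as also owning Paula Osei's interest in Granite Group plc, giving 72% + 28% = 100%.
By parent–child attribution (R3), Nadia Osei is treated as also owning Paula Osei's interest in Slate Industries Corp, giving 14% + 39% = 53%.
By parent–child attribution (R3), Nadia Osei is treated as also owning Paula Osei's interest in Vantage Logistics SA, giving 70% + 30% = 100%.
Chain via Granite Group plc → Clearview Ventures LLC (R2): 100% × 59% × 27% = 15.93% of Fairlane Foods Inc.
Chain via Slate Industries Corp. → Ridgefield Realty LP (R2): 53% × 68% × 14% = 5.0456% of Fairlane Foods Inc.
Chain via Vantage Logistics SA → Crosswind Capital LLC (R2): 100% × 66% × 25% = 16.5% of Fairlane Foods Inc.
Aggregating (R1): 15.93% + 5.0456% + 16.5% = 37.4756%.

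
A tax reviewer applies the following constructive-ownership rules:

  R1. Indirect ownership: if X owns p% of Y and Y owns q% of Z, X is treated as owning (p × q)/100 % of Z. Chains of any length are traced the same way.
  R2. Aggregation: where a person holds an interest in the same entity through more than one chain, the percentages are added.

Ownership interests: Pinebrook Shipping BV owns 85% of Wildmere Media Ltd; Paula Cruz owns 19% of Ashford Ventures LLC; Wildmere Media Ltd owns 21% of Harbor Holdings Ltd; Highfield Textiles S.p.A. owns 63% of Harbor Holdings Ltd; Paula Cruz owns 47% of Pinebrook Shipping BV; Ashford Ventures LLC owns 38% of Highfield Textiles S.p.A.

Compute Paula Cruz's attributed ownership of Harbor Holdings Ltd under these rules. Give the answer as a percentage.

12.9381%

Chain via Ashford Ventures LLC → Highfield Textiles S.p.A. (R1): 19% × 38% × 63% = 4.5486% of Harbor Holdings Ltd.
Chain via Pinebrook Shipping BV → Wildmere Media Ltd (R1): 47% × 85% × 21% = 8.3895% of Harbor Holdings Ltd.
Aggregating (R2): 4.5486% + 8.3895% = 12.9381%.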